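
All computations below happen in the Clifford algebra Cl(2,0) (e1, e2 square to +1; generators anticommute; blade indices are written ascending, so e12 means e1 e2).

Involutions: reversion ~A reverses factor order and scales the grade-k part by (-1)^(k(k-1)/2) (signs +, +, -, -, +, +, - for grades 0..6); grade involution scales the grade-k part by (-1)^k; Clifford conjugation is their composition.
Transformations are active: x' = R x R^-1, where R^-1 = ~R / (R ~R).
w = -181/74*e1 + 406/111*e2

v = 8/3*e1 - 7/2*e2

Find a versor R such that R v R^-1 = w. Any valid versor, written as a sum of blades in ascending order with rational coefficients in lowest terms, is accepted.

Take R = v + w = 49/222*e1 + 35/222*e2. Because q(v) = q(w) = 697/36, conjugation by R sends v exactly to w.
Answer: 49/222*e1 + 35/222*e2


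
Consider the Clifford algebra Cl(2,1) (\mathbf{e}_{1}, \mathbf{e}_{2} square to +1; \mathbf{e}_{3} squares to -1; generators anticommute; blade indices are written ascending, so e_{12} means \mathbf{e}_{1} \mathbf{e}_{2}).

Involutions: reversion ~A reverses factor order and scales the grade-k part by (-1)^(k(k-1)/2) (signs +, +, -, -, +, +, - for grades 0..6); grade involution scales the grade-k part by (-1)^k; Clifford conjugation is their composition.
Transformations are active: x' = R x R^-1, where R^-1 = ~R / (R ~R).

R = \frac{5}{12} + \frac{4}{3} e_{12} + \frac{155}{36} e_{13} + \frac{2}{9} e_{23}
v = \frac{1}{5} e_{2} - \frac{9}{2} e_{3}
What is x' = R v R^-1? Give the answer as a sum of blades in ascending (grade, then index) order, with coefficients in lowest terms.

~R = \frac{5}{12} - \frac{4}{3} e_{12} - \frac{155}{36} e_{13} - \frac{2}{9} e_{23}, and R ~R = -\frac{2695}{162}, so R^-1 = ~R / (-\frac{2695}{162}).
R v = \frac{2357}{120} e_{1} + \frac{13}{12} e_{2} - \frac{691}{360} e_{3} - \frac{247}{36} e_{123}
Answer: -\frac{719}{616} e_{1} + \frac{8886}{2695} e_{2} + \frac{24561}{4312} e_{3}


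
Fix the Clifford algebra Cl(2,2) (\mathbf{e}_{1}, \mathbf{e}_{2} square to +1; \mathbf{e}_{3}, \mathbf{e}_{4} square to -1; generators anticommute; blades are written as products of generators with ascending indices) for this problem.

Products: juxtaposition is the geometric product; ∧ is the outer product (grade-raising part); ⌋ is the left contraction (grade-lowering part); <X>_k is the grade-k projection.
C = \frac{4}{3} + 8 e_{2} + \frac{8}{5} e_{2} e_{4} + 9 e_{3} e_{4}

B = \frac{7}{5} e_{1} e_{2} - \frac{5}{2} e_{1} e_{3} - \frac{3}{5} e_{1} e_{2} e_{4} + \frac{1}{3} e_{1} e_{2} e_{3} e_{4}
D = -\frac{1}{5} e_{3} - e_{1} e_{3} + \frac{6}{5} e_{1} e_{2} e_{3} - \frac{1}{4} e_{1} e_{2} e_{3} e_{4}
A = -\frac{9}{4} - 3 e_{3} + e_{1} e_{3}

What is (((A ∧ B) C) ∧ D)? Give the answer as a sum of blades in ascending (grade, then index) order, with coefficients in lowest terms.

step 1: -\frac{63}{20} e_{1} e_{2} + \frac{45}{8} e_{1} e_{3} - \frac{21}{5} e_{1} e_{2} e_{3} + \frac{27}{20} e_{1} e_{2} e_{4} + \frac{21}{20} e_{1} e_{2} e_{3} e_{4}
step 2: -\frac{576}{25} e_{1} - \frac{273}{20} e_{1} e_{2} + \frac{1971}{50} e_{1} e_{3} - \frac{13293}{200} e_{1} e_{4} - \frac{769}{20} e_{1} e_{2} e_{3} + \frac{198}{5} e_{1} e_{2} e_{4} + \frac{378}{25} e_{1} e_{3} e_{4} - \frac{719}{20} e_{1} e_{2} e_{3} e_{4}
step 3: \frac{576}{125} e_{1} e_{3} + \frac{273}{100} e_{1} e_{2} e_{3} - \frac{13293}{1000} e_{1} e_{3} e_{4} + \frac{198}{25} e_{1} e_{2} e_{3} e_{4}
Answer: \frac{576}{125} e_{1} e_{3} + \frac{273}{100} e_{1} e_{2} e_{3} - \frac{13293}{1000} e_{1} e_{3} e_{4} + \frac{198}{25} e_{1} e_{2} e_{3} e_{4}


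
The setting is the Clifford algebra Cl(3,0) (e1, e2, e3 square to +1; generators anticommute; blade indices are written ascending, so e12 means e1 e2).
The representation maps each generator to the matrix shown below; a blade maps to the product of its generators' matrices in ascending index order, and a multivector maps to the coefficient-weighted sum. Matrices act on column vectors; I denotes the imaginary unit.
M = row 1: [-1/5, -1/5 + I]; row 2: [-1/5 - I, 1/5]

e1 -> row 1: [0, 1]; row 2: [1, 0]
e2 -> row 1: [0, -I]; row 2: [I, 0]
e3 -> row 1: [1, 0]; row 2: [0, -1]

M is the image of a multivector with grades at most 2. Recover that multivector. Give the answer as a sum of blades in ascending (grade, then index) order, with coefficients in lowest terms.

Method: 1, rho(e1), rho(e2), rho(e3) form a trace-orthogonal basis of the 2x2 complex matrices (tr(X Y) = 2 if X = Y, else 0), so M = m0*1 + m1*rho(e1) + m2*rho(e2) + m3*rho(e3) with m0 = tr(M)/2 = 0, m1 = tr(M rho(e1))/2 = -1/5, m2 = tr(M rho(e2))/2 = -1, m3 = tr(M rho(e3))/2 = -1/5.
Multiplying table entries, the bivector images are rho(e12) = I*rho(e3), rho(e13) = -I*rho(e2), rho(e23) = I*rho(e1); with real blade coefficients the real parts of m0..m3 are the coefficients of 1, e1, e2, e3 and the imaginary parts give the bivectors (e23: Im m1, e13: -Im m2, e12: Im m3).
Answer: -1/5*e1 - e2 - 1/5*e3


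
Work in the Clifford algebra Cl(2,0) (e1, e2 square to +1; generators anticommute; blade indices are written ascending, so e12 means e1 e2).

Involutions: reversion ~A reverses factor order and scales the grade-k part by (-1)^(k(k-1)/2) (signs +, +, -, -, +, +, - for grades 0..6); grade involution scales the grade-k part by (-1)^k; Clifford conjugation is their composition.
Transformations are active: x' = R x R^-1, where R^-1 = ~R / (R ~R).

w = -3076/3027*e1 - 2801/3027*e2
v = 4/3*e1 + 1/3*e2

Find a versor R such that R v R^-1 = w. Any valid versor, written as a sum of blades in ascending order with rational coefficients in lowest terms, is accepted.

Sketch: the shared square 17/9 makes R = v + w = 320/1009*e1 - 1792/3027*e2 the natural versor; its sandwich fixes that direction, negates (v - w)/2, and sends v to w.
Answer: 320/1009*e1 - 1792/3027*e2


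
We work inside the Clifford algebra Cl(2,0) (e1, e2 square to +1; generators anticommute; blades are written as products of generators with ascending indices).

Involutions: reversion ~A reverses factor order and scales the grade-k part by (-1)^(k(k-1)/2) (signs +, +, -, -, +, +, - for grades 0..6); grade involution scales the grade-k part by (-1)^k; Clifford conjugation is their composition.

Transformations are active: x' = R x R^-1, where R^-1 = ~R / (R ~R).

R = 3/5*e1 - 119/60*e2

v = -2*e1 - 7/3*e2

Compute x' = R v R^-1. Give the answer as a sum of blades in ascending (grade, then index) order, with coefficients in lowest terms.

~R = 3/5*e1 - 119/60*e2, and R ~R = 15457/3600, so R^-1 = ~R / (15457/3600).
R v = 617/180 - 161/30*e1 e2
Answer: 45722/15457*e1 - 38647/46371*e2


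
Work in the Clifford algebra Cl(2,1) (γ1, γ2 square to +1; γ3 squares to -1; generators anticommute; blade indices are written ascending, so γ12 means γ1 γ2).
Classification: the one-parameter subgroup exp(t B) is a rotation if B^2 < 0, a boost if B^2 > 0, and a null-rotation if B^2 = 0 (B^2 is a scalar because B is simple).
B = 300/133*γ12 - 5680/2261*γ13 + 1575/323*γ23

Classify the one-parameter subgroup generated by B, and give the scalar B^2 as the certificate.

B^2 term by term: the squares give (300/133)^2*(γ12)^2 + (-5680/2261)^2*(γ13)^2 + (1575/323)^2*(γ23)^2 = 90000/17689*(-1) + 32262400/5112121*(+1) + 2480625/104329*(+1) = 25 (each basis 2-blade squares to minus the product of its generators' squares); cross terms between blades sharing an index anticommute and cancel. So B^2 = 25.
Answer: boost, certificate B^2 = 25. Note: conjugating B changes its blade decomposition but never the scalar B^2 = 25, whose sign settles the classification.


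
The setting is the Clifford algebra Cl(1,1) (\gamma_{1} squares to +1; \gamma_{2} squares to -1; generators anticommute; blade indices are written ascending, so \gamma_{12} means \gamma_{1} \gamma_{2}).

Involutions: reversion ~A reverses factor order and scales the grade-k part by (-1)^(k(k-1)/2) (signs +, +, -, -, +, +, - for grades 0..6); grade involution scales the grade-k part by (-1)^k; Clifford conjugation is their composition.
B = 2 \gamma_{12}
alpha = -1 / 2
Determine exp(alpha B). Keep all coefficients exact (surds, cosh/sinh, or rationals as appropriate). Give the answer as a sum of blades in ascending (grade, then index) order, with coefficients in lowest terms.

B^2 = (2)^2*(\gamma_{12})^2 = 4*(+1) = 4 (a basis 2-blade squares to minus the product of its generators' squares).
B^2 = 4 — the series telescopes hyperbolically here: l = 2, alpha*l = -1, so exp(alpha B) = cosh(-1) + (sinh(-1)/2)*B = \cosh{\left(1 \right)} + (- \frac{\sinh{\left(1 \right)}}{2})*B.
Answer: \cosh{\left(1 \right)} - \sinh{\left(1 \right)} \gamma_{12}


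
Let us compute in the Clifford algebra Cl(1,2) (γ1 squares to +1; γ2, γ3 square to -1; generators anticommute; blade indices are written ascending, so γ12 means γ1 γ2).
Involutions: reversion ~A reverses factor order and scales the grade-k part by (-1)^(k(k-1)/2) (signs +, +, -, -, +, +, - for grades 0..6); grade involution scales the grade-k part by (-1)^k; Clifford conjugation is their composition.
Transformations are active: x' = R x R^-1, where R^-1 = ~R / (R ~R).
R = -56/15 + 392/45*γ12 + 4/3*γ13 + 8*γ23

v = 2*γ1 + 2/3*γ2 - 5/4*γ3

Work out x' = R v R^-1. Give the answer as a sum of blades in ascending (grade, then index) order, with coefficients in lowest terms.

~R = -56/15 - 392/45*γ12 - 4/3*γ13 - 8*γ23, and R ~R = 112/405, so R^-1 = ~R / (112/405).
R v = -1567/135*γ1 - 446/45*γ2 + 22/3*γ3 + 38/9*γ123
Answer: 19449/35*γ1 + 32303/105*γ2 - 1851/4*γ3


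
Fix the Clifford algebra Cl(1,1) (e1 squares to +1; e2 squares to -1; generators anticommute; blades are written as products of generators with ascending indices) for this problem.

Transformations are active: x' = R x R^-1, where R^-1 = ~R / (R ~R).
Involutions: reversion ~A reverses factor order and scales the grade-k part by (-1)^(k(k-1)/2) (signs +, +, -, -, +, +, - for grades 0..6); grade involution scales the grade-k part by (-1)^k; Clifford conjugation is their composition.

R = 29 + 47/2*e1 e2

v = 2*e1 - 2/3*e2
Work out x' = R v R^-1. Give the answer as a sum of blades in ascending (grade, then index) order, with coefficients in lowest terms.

~R = 29 - 47/2*e1 e2, and R ~R = 1155/4, so R^-1 = ~R / (1155/4).
R v = 221/3*e1 - 199/3*e2
Answer: 44342/3465*e1 - 43858/3465*e2


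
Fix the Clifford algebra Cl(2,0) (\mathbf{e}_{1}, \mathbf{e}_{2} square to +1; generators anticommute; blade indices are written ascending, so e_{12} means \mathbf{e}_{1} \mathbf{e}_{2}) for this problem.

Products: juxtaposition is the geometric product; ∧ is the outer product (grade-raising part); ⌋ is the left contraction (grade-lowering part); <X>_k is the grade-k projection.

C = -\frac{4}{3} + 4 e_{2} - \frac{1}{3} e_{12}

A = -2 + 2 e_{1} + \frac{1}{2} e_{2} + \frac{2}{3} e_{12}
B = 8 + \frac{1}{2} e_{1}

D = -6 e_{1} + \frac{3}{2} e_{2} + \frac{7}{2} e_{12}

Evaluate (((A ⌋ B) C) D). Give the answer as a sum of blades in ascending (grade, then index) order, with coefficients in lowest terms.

step 1: -15 - e_{1}
step 2: 20 + \frac{4}{3} e_{1} - \frac{179}{3} e_{2} + e_{12}
step 3: -101 + \frac{271}{3} e_{1} + \frac{122}{3} e_{2} - 286 e_{12}
Answer: -101 + \frac{271}{3} e_{1} + \frac{122}{3} e_{2} - 286 e_{12}


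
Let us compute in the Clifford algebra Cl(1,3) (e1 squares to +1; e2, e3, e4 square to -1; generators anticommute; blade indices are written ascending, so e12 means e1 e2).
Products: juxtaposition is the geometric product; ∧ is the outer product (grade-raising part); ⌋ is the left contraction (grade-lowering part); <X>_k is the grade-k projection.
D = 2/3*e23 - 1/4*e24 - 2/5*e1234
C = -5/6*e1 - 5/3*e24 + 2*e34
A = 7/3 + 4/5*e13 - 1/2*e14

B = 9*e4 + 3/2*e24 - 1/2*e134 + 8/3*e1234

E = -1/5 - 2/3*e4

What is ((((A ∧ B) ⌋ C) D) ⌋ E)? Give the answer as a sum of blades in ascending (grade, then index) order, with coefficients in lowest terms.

step 1: 21*e4 + 7/2*e24 + 181/30*e134 + 226/45*e1234
step 2: 35/6 - 35*e2 + 42*e3
step 3: 28*e2 + 70/3*e3 - 35/4*e4 + 35/9*e23 - 35/24*e24 + 84/5*e124 + 14*e134 + 21/2*e234 - 7/3*e1234
step 4: -35/6
Answer: -35/6


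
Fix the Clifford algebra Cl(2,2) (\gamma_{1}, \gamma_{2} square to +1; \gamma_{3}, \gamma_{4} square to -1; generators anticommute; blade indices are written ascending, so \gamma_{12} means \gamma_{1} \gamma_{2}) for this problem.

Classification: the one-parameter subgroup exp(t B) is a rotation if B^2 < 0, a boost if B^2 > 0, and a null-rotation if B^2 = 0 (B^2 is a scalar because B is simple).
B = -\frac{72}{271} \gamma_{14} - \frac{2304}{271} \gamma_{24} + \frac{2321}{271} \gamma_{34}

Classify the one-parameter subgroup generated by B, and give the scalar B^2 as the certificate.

B^2 term by term: the squares give (-\frac{72}{271})^2*(\gamma_{14})^2 + (-\frac{2304}{271})^2*(\gamma_{24})^2 + (\frac{2321}{271})^2*(\gamma_{34})^2 = \frac{5184}{73441}*(+1) + \frac{5308416}{73441}*(+1) + \frac{5387041}{73441}*(-1) = -1 (each basis 2-blade squares to minus the product of its generators' squares); cross terms between blades sharing an index anticommute and cancel. So B^2 = -1.
Answer: rotation, certificate B^2 = -1. One invariant decides it: the square -1 survives every conjugation, and its sign is exactly the classification.


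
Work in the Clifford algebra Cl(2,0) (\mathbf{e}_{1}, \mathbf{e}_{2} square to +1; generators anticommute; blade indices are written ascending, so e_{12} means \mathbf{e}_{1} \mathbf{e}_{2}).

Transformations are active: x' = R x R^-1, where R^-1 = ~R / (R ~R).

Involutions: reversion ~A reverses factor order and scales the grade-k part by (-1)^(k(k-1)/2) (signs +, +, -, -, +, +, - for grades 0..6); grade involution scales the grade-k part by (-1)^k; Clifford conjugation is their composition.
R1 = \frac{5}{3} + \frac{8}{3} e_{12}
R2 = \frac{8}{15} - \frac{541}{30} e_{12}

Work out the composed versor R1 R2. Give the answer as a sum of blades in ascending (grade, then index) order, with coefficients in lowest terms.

Distribute over the terms of R1 (each basis-blade product reordered to ascending indices, repeated generators contracted through their squares):
(\frac{5}{3}) R2 = \frac{8}{9} - \frac{541}{18} e_{12}
(\frac{8}{3} e_{12}) R2 = \frac{2164}{45} + \frac{64}{45} e_{12}
Summing the partial products and collecting blades:
Answer: \frac{2204}{45} - \frac{859}{30} e_{12}


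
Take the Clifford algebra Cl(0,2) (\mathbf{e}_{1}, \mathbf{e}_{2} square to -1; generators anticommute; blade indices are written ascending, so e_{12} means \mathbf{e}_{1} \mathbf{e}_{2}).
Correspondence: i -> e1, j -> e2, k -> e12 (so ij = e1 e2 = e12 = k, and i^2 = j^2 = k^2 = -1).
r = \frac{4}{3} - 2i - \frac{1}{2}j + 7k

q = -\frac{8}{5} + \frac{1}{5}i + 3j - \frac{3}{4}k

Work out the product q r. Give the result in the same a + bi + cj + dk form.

In blades: q = -\frac{8}{5} + \frac{1}{5} e_{1} + 3 e_{2} - \frac{3}{4} e_{12}, r = \frac{4}{3} - 2 e_{1} - \frac{1}{2} e_{2} + 7 e_{12}.
Distribute q over r term by term (generator squares from the signature, products reordered to ascending indices): (-\frac{8}{5})*r = -\frac{32}{15} + \frac{16}{5} e_{1} + \frac{4}{5} e_{2} - \frac{56}{5} e_{12}; (\frac{1}{5} e_{1})*r = \frac{2}{5} + \frac{4}{15} e_{1} - \frac{7}{5} e_{2} - \frac{1}{10} e_{12}; (3 e_{2})*r = \frac{3}{2} + 21 e_{1} + 4 e_{2} + 6 e_{12}; (-\frac{3}{4} e_{12})*r = \frac{21}{4} - \frac{3}{8} e_{1} + \frac{3}{2} e_{2} - e_{12}.
Sum: \frac{301}{60} + \frac{2891}{120} e_{1} + \frac{49}{10} e_{2} - \frac{63}{10} e_{12}; translating back through the correspondence:
Answer: \frac{301}{60} + \frac{2891}{120}i + \frac{49}{10}j - \frac{63}{10}k


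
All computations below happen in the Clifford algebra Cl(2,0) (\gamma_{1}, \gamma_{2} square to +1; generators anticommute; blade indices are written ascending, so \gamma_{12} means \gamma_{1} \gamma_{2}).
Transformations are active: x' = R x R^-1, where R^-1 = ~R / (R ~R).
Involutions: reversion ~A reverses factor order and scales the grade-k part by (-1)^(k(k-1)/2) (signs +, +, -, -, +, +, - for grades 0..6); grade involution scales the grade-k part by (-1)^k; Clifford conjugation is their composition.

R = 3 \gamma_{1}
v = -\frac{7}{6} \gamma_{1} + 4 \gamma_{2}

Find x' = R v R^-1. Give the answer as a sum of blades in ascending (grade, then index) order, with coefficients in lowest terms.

~R = 3 \gamma_{1}, and R ~R = 9, so R^-1 = ~R / (9).
R v = -\frac{7}{2} + 12 \gamma_{12}
Answer: -\frac{7}{6} \gamma_{1} - 4 \gamma_{2}


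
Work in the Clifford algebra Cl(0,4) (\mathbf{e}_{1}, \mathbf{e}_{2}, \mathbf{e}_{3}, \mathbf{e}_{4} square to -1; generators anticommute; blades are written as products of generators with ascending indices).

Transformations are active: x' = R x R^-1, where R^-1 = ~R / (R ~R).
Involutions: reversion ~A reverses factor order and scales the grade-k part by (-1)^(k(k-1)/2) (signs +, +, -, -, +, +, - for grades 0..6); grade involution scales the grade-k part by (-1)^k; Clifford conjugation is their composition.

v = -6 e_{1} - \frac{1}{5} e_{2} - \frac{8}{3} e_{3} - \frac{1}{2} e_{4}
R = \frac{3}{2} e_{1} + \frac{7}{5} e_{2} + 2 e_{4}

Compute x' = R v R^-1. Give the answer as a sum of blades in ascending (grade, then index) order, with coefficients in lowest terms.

~R = \frac{3}{2} e_{1} + \frac{7}{5} e_{2} + 2 e_{4}, and R ~R = -\frac{821}{100}, so R^-1 = ~R / (-\frac{821}{100}).
R v = \frac{257}{25} + \frac{81}{10} e_{1} e_{2} - 4 e_{1} e_{3} + \frac{45}{4} e_{1} e_{4} - \frac{56}{15} e_{2} e_{3} - \frac{3}{10} e_{2} e_{4} + \frac{16}{3} e_{3} e_{4}
Answer: \frac{1842}{821} e_{1} - \frac{13571}{4105} e_{2} + \frac{8}{3} e_{3} - \frac{7403}{1642} e_{4}


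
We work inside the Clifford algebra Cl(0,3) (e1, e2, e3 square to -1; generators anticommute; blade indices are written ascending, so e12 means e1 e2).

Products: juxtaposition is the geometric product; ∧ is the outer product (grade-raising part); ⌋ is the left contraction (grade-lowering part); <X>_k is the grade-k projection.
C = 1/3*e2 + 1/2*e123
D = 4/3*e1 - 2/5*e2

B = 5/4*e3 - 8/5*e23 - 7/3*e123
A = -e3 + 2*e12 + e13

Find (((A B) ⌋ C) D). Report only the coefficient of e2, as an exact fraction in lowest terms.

step 1: 5/4 - 5/4*e1 - 11/15*e2 + 14/3*e3 - 59/15*e12 + 16/5*e13 + 5/2*e123
step 2: 269/180 + 121/60*e2 + 59/30*e3 - 7/3*e12 - 11/30*e13 + 5/8*e23 + 5/8*e123
step 3: 121/150 + 143/135*e1 - 1669/450*e2 - 133/180*e3 - 121/45*e12 - 517/180*e13 - 7/150*e23 + 103/150*e123
Answer: -1669/450


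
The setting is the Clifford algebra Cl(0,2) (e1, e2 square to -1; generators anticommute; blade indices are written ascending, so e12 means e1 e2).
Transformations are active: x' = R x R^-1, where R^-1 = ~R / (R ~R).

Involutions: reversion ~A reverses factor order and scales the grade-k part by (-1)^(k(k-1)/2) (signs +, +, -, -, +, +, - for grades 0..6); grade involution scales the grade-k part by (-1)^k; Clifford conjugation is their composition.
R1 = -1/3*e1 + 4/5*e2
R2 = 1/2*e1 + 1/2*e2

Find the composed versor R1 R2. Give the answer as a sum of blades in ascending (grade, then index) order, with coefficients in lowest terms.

Distribute over the terms of R1 (each basis-blade product reordered to ascending indices, repeated generators contracted through their squares):
(-1/3*e1) R2 = 1/6 - 1/6*e12
(4/5*e2) R2 = -2/5 - 2/5*e12
Summing the partial products and collecting blades:
Answer: -7/30 - 17/30*e12


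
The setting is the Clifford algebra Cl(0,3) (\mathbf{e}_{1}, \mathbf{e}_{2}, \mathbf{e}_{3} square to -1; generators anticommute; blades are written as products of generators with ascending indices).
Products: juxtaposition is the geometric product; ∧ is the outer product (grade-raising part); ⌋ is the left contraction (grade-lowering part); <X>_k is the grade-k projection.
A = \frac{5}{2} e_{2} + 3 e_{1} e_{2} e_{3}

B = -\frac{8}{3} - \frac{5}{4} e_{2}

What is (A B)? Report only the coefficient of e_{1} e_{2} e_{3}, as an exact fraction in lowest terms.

step 1: \frac{25}{8} - \frac{20}{3} e_{2} - \frac{15}{4} e_{1} e_{3} - 8 e_{1} e_{2} e_{3}
Answer: -8


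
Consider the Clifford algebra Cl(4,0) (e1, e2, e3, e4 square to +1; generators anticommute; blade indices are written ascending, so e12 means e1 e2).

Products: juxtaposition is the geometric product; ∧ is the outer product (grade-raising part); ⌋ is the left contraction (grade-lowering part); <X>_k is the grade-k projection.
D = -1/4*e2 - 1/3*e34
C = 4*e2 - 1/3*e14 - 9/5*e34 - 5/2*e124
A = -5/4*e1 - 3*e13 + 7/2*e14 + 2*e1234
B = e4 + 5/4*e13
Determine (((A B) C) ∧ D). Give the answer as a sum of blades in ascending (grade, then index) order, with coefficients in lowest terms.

step 1: 15/4 + 7/2*e1 - 25/16*e3 - 5/4*e14 + 5/2*e24 + 35/8*e34 + 2*e123 - 3*e134
step 2: 179/24 + 17/20*e1 + 145/8*e2 + e3 - 401/48*e4 + 79/6*e12 - 281/24*e13 - 5/4*e14 + 73/4*e23 - 35/4*e24 - 7/4*e34 - 175/16*e123 - 319/40*e124 - 1637/240*e134 + 101/6*e234 - 259/32*e1234
step 3: -179/96*e2 - 17/80*e12 + 1/4*e23 - 401/192*e24 - 179/72*e34 - 281/96*e123 - 5/16*e124 - 17/60*e134 - 269/48*e234 - 7729/2880*e1234
Answer: -179/96*e2 - 17/80*e12 + 1/4*e23 - 401/192*e24 - 179/72*e34 - 281/96*e123 - 5/16*e124 - 17/60*e134 - 269/48*e234 - 7729/2880*e1234


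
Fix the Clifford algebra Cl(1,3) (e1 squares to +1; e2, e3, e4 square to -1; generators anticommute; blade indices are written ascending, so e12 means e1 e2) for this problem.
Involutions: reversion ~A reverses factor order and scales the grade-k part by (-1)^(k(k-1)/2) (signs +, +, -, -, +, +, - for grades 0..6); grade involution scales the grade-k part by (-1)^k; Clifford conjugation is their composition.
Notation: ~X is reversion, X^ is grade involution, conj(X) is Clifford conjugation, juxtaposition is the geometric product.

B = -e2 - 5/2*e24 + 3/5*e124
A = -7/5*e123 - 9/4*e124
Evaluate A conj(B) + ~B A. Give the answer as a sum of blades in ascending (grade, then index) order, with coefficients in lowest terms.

first term: 27/20 + 45/8*e1 - 7/5*e13 - 9/4*e14 - 21/25*e34 - 7/2*e134
second term: -27/20 + 45/8*e1 + 7/5*e13 + 9/4*e14 - 21/25*e34 + 7/2*e134
Answer: 45/4*e1 - 42/25*e34


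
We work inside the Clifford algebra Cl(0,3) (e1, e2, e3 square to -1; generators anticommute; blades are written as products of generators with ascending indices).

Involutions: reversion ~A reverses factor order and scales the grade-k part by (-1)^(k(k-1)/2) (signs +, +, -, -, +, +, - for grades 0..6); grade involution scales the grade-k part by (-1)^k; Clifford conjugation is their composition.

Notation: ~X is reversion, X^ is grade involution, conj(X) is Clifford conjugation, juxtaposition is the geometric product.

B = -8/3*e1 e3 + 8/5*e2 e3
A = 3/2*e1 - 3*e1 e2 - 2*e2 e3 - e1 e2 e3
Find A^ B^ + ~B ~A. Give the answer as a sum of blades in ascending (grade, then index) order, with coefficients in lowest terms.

first term: 16/5 - 8/5*e1 - 8/3*e2 - 4*e3 - 16/3*e1 e2 + 24/5*e1 e3 + 8*e2 e3 - 12/5*e1 e2 e3
second term: 16/5 + 8/5*e1 + 8/3*e2 + 4*e3 + 16/3*e1 e2 - 24/5*e1 e3 - 8*e2 e3 - 12/5*e1 e2 e3
Answer: 32/5 - 24/5*e1 e2 e3


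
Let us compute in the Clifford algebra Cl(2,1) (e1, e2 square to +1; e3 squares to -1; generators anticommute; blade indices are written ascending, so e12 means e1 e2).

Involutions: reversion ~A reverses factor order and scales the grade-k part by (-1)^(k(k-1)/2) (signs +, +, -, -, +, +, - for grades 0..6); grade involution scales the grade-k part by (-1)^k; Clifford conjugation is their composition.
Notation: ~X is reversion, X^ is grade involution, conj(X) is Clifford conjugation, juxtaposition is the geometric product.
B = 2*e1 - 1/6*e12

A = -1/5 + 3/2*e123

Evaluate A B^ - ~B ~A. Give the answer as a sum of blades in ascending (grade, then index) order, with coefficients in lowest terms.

first term: 2/5*e1 + 1/4*e3 + 1/30*e12 - 3*e23
second term: -2/5*e1 + 1/4*e3 - 1/30*e12 - 3*e23
Answer: 4/5*e1 + 1/15*e12


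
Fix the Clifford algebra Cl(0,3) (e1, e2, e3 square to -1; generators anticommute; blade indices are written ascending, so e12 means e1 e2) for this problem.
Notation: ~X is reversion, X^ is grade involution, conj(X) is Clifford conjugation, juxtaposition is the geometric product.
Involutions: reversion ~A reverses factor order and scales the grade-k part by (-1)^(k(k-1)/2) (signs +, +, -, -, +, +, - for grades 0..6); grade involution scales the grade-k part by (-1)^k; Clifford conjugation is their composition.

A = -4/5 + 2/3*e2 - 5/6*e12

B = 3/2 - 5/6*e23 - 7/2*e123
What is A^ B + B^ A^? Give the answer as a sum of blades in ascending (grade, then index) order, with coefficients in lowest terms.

first term: -6/5 - e2 - 125/36*e3 - 5/4*e12 + 59/36*e13 + 2/3*e23 + 14/5*e123
second term: -6/5 - e2 + 125/36*e3 - 5/4*e12 - 59/36*e13 + 2/3*e23 - 14/5*e123
Answer: -12/5 - 2*e2 - 5/2*e12 + 4/3*e23


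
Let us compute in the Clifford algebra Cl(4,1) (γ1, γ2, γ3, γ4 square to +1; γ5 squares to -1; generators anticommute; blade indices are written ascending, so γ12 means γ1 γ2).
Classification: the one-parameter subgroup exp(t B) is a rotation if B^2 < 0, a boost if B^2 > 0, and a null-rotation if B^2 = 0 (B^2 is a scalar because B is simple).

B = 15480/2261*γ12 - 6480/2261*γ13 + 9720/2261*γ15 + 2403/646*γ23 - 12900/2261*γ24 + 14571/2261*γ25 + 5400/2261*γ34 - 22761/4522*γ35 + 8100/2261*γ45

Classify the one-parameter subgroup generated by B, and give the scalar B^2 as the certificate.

B^2 term by term: the squares give (15480/2261)^2*(γ12)^2 + (-6480/2261)^2*(γ13)^2 + (9720/2261)^2*(γ15)^2 + (2403/646)^2*(γ23)^2 + (-12900/2261)^2*(γ24)^2 + (14571/2261)^2*(γ25)^2 + (5400/2261)^2*(γ34)^2 + (-22761/4522)^2*(γ35)^2 + (8100/2261)^2*(γ45)^2 = 239630400/5112121*(-1) + 41990400/5112121*(-1) + 94478400/5112121*(+1) + 5774409/417316*(-1) + 166410000/5112121*(-1) + 212314041/5112121*(+1) + 29160000/5112121*(-1) + 518063121/20448484*(+1) + 65610000/5112121*(+1) = -9 (each basis 2-blade squares to minus the product of its generators' squares); cross terms between blades sharing an index anticommute and cancel; the commuting (index-disjoint) pairs give grade-4 terms 2*c*c'*(blade product), which cancel blade by blade — γ1234: 167184000/5112121 - 167184000/5112121 = 0; γ1235: -352340280/5112121 + 188840160/5112121 + 23357160/730303 = 0; γ1245: 250776000/5112121 - 250776000/5112121 = 0; γ1345: -104976000/5112121 + 104976000/5112121 = 0; γ2345: 19464300/730303 - 293616900/5112121 + 157366800/5112121 = 0 — confirming B is simple. So B^2 = -9.
Answer: rotation, certificate B^2 = -9. Certificate logic: -9 is a conjugation-invariant scalar, so its sign fixes rotation versus boost versus null-rotation outright.


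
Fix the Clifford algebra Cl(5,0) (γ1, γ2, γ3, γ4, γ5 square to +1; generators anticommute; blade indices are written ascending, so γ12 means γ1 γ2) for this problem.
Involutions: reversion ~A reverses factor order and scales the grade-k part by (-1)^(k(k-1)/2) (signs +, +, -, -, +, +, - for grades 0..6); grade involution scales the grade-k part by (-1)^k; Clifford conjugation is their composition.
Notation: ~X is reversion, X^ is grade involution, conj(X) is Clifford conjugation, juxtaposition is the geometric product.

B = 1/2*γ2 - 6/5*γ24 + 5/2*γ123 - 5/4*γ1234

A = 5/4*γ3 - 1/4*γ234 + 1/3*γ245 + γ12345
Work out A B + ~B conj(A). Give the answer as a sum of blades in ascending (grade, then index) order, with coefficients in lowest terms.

first term: 5/16*γ1 + 3/10*γ3 - 17/20*γ5 + 25/8*γ12 - 5/8*γ14 - 5/8*γ23 - 1/8*γ34 - 7/3*γ45 - 25/16*γ124 - 97/60*γ135 + 3/2*γ234 - 4/3*γ1345
second term: -5/16*γ1 - 3/10*γ3 + 17/20*γ5 + 25/8*γ12 - 5/8*γ14 - 5/8*γ23 - 1/8*γ34 - 7/3*γ45 - 25/16*γ124 - 97/60*γ135 + 3/2*γ234 + 4/3*γ1345
Answer: 25/4*γ12 - 5/4*γ14 - 5/4*γ23 - 1/4*γ34 - 14/3*γ45 - 25/8*γ124 - 97/30*γ135 + 3*γ234


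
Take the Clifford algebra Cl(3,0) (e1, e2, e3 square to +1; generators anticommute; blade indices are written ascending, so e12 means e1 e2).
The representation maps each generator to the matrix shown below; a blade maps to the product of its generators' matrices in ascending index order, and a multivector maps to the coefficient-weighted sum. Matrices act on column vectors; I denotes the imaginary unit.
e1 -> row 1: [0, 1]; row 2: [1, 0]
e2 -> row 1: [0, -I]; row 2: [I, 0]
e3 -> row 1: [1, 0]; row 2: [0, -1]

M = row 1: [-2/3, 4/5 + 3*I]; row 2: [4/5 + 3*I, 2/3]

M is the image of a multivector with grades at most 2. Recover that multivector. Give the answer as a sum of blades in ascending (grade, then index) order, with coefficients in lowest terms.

Method: 1, rho(e1), rho(e2), rho(e3) form a trace-orthogonal basis of the 2x2 complex matrices (tr(X Y) = 2 if X = Y, else 0), so M = m0*1 + m1*rho(e1) + m2*rho(e2) + m3*rho(e3) with m0 = tr(M)/2 = 0, m1 = tr(M rho(e1))/2 = 4/5 + 3*I, m2 = tr(M rho(e2))/2 = 0, m3 = tr(M rho(e3))/2 = -2/3.
Multiplying table entries, the bivector images are rho(e12) = I*rho(e3), rho(e13) = -I*rho(e2), rho(e23) = I*rho(e1); with real blade coefficients the real parts of m0..m3 are the coefficients of 1, e1, e2, e3 and the imaginary parts give the bivectors (e23: Im m1, e13: -Im m2, e12: Im m3).
Answer: 4/5*e1 - 2/3*e3 + 3*e23


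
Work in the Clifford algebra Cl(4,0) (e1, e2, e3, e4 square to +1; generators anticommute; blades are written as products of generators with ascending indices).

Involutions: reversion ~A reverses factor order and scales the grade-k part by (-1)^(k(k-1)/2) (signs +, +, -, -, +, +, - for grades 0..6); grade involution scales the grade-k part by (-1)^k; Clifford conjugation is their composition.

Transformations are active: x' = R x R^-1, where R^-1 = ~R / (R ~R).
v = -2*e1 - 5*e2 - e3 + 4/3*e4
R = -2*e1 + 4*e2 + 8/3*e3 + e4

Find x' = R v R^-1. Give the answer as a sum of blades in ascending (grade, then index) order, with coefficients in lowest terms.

~R = -2*e1 + 4*e2 + 8/3*e3 + e4, and R ~R = 253/9, so R^-1 = ~R / (253/9).
R v = -52/3 + 18*e1 e2 + 22/3*e1 e3 - 2/3*e1 e4 + 28/3*e2 e3 + 31/3*e2 e4 + 41/9*e3 e4
Answer: 1130/253*e1 + 17/253*e2 - 579/253*e3 - 1948/759*e4


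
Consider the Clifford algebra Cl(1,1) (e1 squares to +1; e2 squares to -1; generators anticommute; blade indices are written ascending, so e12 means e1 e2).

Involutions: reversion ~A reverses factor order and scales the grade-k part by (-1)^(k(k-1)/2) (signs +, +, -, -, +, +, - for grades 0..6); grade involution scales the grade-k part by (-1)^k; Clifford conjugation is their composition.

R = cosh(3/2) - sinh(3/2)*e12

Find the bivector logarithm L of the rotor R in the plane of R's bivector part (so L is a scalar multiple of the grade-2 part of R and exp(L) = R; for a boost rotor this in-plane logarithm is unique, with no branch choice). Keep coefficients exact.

The scalar part of R is cosh(3/2), so cosh pins the rapidity up to sign — the sign comes from the bivector part; dividing that part by sinh of the rapidity yields the plane, and the in-plane L = rapidity * plane is unique because the two sign choices cancel.
Concretely: cosh(rapidity) = cosh(3/2) gives rapidity = ±3/2, and since rapidity/sinh(rapidity) is even the sign is immaterial: L = (rapidity/sinh(rapidity)) * <R>_2 = (3/(2*sinh(3/2))) * <R>_2.
Answer: -3/2*e12


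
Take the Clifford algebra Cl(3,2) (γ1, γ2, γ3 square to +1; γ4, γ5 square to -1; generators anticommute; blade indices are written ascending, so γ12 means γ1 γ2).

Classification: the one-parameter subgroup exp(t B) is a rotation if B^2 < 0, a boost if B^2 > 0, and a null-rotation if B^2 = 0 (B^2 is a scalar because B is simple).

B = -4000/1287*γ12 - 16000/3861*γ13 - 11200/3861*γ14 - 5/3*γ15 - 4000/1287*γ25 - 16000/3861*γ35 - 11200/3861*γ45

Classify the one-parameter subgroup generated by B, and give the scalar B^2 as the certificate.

B^2 term by term: the squares give (-4000/1287)^2*(γ12)^2 + (-16000/3861)^2*(γ13)^2 + (-11200/3861)^2*(γ14)^2 + (-5/3)^2*(γ15)^2 + (-4000/1287)^2*(γ25)^2 + (-16000/3861)^2*(γ35)^2 + (-11200/3861)^2*(γ45)^2 = 16000000/1656369*(-1) + 256000000/14907321*(-1) + 125440000/14907321*(+1) + 25/9*(+1) + 16000000/1656369*(+1) + 256000000/14907321*(+1) + 125440000/14907321*(-1) = 25/9 (each basis 2-blade squares to minus the product of its generators' squares); cross terms between blades sharing an index anticommute and cancel; the commuting (index-disjoint) pairs give grade-4 terms 2*c*c'*(blade product), which cancel blade by blade — γ1235: 128000000/4969107 - 128000000/4969107 = 0; γ1245: 89600000/4969107 - 89600000/4969107 = 0; γ1345: 358400000/14907321 - 358400000/14907321 = 0 — confirming B is simple. So B^2 = 25/9.
Answer: boost, certificate B^2 = 25/9. B^2 = 25/9 is basis-independent, so its sign is the whole story.


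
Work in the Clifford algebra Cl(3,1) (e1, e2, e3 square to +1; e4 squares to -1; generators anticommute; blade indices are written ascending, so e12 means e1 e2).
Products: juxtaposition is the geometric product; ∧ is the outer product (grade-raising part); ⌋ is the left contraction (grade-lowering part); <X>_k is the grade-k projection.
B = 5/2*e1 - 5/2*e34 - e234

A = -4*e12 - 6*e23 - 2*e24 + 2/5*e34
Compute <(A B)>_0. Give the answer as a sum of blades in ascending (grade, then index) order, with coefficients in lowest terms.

step 1: -1 + 48/5*e2 - 2*e3 - 6*e4 + 5*e23 + 15*e24 - 15*e123 - 5*e124 + 5*e134 + 10*e1234
step 2: -1
Answer: -1


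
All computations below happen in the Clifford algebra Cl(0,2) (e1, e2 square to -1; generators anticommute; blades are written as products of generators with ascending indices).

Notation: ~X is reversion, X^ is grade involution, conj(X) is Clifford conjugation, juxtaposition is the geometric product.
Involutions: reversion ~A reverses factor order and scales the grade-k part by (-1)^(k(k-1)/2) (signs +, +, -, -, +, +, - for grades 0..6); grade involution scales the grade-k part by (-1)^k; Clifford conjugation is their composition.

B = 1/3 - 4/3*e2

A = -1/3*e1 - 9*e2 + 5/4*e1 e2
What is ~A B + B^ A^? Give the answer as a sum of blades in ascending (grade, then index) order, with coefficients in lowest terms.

first term: -12 - 16/9*e1 - 3*e2 + 1/36*e1 e2
second term: -12 + 16/9*e1 + 3*e2 - 1/36*e1 e2
Answer: -24


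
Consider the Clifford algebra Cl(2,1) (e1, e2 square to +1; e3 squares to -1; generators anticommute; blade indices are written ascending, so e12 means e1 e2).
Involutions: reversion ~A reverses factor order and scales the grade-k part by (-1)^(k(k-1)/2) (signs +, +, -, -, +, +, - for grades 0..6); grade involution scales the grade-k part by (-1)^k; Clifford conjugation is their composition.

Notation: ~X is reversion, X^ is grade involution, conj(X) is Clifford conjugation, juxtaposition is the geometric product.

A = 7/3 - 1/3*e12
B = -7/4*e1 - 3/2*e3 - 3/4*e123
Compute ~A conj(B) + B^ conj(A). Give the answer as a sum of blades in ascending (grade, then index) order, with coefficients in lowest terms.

first term: 49/12*e1 - 7/12*e2 + 15/4*e3 - 5/4*e123
second term: 49/12*e1 + 7/12*e2 + 13/4*e3 + 9/4*e123
Answer: 49/6*e1 + 7*e3 + e123


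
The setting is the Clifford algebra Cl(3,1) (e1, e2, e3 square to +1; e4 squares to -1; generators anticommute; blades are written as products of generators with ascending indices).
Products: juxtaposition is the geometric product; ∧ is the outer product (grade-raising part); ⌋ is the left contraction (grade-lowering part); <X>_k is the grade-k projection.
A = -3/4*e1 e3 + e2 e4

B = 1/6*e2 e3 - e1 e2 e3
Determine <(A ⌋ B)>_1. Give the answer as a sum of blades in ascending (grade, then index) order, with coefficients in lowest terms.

step 1: 3/4*e2
step 2: 3/4*e2
Answer: 3/4*e2


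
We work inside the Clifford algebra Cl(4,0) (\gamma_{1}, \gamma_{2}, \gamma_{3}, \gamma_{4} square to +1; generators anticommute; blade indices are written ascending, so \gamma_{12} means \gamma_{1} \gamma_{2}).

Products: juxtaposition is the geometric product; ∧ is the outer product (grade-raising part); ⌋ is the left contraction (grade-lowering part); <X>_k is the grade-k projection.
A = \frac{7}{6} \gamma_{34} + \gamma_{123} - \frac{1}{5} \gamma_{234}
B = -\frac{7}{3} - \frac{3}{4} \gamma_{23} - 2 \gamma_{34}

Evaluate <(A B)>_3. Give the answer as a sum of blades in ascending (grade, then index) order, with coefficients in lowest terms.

step 1: \frac{7}{3} + \frac{3}{4} \gamma_{1} - \frac{2}{5} \gamma_{2} - \frac{3}{20} \gamma_{4} + \frac{7}{8} \gamma_{24} - \frac{49}{18} \gamma_{34} - \frac{7}{3} \gamma_{123} - 2 \gamma_{124} + \frac{7}{15} \gamma_{234}
step 2: -\frac{7}{3} \gamma_{123} - 2 \gamma_{124} + \frac{7}{15} \gamma_{234}
Answer: -\frac{7}{3} \gamma_{123} - 2 \gamma_{124} + \frac{7}{15} \gamma_{234}


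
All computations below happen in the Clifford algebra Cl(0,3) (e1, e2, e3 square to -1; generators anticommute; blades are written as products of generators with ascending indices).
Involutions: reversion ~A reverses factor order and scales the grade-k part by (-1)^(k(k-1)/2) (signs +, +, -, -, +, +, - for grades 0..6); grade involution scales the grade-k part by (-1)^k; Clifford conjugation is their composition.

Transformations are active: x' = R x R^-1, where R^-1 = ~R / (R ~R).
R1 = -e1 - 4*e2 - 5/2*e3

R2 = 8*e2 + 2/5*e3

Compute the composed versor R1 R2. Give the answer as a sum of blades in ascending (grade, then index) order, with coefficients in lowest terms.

Distribute over the terms of R2 (each basis-blade product reordered to ascending indices, repeated generators contracted through their squares):
R1 (8*e2) = 32 - 8*e1 e2 + 20*e2 e3
R1 (2/5*e3) = 1 - 2/5*e1 e3 - 8/5*e2 e3
Summing the partial products and collecting blades:
Answer: 33 - 8*e1 e2 - 2/5*e1 e3 + 92/5*e2 e3


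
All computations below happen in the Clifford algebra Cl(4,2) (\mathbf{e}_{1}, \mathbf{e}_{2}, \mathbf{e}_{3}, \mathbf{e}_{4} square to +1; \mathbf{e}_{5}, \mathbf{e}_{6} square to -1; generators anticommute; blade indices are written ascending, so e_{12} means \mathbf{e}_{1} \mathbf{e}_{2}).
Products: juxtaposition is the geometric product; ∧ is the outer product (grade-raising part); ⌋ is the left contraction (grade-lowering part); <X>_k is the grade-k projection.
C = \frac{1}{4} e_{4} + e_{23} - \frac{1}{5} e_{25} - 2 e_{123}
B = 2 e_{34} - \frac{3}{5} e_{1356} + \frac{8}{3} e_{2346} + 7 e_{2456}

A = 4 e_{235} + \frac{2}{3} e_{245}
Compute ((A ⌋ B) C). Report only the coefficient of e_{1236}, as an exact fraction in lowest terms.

step 1: \frac{14}{3} e_{6}
step 2: -\frac{7}{6} e_{46} + \frac{14}{3} e_{236} - \frac{14}{15} e_{256} + \frac{28}{3} e_{1236}
Answer: \frac{28}{3}


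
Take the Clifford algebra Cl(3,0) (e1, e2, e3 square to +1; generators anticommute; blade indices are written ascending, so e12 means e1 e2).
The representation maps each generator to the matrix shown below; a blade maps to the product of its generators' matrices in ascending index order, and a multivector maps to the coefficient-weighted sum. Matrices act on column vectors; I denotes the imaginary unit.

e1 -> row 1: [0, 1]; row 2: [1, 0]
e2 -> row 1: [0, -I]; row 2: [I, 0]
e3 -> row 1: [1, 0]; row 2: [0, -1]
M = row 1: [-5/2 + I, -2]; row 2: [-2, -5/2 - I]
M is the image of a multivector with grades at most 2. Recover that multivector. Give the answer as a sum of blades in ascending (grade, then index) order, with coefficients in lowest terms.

Method: 1, rho(e1), rho(e2), rho(e3) form a trace-orthogonal basis of the 2x2 complex matrices (tr(X Y) = 2 if X = Y, else 0), so M = m0*1 + m1*rho(e1) + m2*rho(e2) + m3*rho(e3) with m0 = tr(M)/2 = -5/2, m1 = tr(M rho(e1))/2 = -2, m2 = tr(M rho(e2))/2 = 0, m3 = tr(M rho(e3))/2 = I.
Multiplying table entries, the bivector images are rho(e12) = I*rho(e3), rho(e13) = -I*rho(e2), rho(e23) = I*rho(e1); with real blade coefficients the real parts of m0..m3 are the coefficients of 1, e1, e2, e3 and the imaginary parts give the bivectors (e23: Im m1, e13: -Im m2, e12: Im m3).
Answer: -5/2 - 2*e1 + e12


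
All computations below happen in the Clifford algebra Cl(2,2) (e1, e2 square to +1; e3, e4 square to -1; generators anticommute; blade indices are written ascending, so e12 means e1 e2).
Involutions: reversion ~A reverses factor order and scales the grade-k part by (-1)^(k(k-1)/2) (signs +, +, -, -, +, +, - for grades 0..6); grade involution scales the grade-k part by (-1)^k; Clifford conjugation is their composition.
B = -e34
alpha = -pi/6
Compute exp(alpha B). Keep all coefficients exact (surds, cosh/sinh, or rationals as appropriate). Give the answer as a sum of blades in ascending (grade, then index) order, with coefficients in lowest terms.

B^2 = (-1)^2*(e34)^2 = 1*(-1) = -1 (a basis 2-blade squares to minus the product of its generators' squares).
B^2 = -1 — circular case — the even/odd split gives cos and sin: l = 1, alpha*l = -pi/6, so exp(alpha B) = cos(-pi/6) + (sin(-pi/6)/1)*B = sqrt(3)/2 + (-1/2)*B.
Answer: sqrt(3)/2 + 1/2*e34
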